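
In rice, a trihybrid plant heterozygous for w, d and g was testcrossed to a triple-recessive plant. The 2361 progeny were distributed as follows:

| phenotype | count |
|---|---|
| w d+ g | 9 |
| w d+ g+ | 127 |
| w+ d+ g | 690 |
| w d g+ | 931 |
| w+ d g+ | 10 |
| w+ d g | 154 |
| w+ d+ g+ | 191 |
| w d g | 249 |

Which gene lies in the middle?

The two most frequent reciprocal classes, w+ d+ g and w d g+, are the parental types, so the F1 was w+ d+ g / w d g+.
The two rarest classes, w d+ g and w+ d g+, are the double crossovers. Comparing them with the parentals, only the w allele has switched, so w is the middle locus and the order is g – w – d.

w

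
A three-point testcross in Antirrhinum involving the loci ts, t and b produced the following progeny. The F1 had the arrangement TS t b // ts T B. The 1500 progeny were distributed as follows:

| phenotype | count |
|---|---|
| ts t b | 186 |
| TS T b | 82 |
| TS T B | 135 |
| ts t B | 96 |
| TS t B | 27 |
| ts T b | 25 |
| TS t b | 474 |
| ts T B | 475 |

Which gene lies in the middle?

b

The two rarest classes, TS t B and ts T b, are the double crossovers. Comparing them with the parentals, only the b allele has switched, so b is the middle locus and the order is ts – b – t.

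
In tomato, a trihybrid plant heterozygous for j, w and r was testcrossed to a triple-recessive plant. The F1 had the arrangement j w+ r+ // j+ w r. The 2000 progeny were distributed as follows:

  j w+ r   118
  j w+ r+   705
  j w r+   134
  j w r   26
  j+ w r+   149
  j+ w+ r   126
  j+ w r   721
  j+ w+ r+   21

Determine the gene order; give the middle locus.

j

The two rarest classes, j+ w+ r+ and j w r, are the double crossovers. Comparing them with the parentals, only the j allele has switched, so j is the middle locus and the order is r – j – w.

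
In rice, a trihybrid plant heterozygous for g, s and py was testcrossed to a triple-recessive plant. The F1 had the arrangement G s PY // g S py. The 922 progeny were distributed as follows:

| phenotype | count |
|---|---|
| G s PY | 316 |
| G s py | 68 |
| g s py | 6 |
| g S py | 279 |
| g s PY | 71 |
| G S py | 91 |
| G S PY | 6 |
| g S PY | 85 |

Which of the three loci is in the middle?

The two rarest classes, G S PY and g s py, are the double crossovers. Comparing them with the parentals, only the s allele has switched, so s is the middle locus and the order is g – s – py.

s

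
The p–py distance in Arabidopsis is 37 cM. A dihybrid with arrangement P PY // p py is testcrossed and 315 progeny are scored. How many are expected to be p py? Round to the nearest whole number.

99

A map distance of 37 cM corresponds to a recombination frequency of 0.370.
The F1 is P PY / p py, so p py is a parental gamete class with expected frequency (1 − r)/2 = 0.630/2 = 0.3150.
Expected number = 0.3150 × 315 = 99.22 ≈ 99.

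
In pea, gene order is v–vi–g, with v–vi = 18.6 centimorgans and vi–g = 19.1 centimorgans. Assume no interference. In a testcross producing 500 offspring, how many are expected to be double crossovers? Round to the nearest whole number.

18

Map distances give recombination frequencies of 0.186 and 0.191 for the two intervals.
With no interference, expected double-crossover frequency = 0.186 × 0.191 = 0.03553.
Expected number = 0.03553 × 500 = 17.76 ≈ 18.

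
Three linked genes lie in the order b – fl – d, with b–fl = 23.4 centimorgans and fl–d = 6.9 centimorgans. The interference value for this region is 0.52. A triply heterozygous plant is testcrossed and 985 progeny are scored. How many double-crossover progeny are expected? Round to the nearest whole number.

Map distances give recombination frequencies of 0.234 and 0.069 for the two intervals.
With interference 0.52 (so coincidence = 0.48), expected double-crossover frequency = 0.234 × 0.069 × 0.48 = 0.00775.
Expected number = 0.00775 × 985 = 7.63 ≈ 8.

8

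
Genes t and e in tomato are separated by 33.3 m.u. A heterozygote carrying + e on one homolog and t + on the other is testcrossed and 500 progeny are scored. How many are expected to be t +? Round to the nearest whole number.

167

A map distance of 33.3 m.u. corresponds to a recombination frequency of 0.333.
The F1 is + e / t +, so t + is a parental gamete class with expected frequency (1 − r)/2 = 0.667/2 = 0.3335.
Expected number = 0.3335 × 500 = 166.75 ≈ 167.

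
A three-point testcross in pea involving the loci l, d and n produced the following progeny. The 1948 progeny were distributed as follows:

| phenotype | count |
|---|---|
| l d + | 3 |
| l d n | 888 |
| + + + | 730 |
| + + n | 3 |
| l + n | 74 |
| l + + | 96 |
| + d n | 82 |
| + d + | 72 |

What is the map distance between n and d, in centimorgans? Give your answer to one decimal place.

7.8 centimorgans

The two most frequent reciprocal classes, + + + and l d n, are the parental types, so the F1 was + + + / l d n.
The two rarest classes, + + n and l d +, are the double crossovers. Comparing them with the parentals, only the n allele has switched, so n is the middle locus and the order is l – n – d.
Crossovers in the n–d interval produce the single-crossover classes + d + and l + n (72 + 74 = 146) plus the double crossovers (6).
RF(n–d) = (146 + 6) / 1948 = 152/1948 = 0.0780 → 7.8 centimorgans.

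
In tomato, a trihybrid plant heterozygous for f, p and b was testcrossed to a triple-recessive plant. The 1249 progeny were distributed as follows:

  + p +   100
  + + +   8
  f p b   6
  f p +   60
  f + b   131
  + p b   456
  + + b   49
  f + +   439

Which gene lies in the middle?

The two most frequent reciprocal classes, + p b and f + +, are the parental types, so the F1 was + p b / f + +.
The two rarest classes, f p b and + + +, are the double crossovers. Comparing them with the parentals, only the f allele has switched, so f is the middle locus and the order is b – f – p.

f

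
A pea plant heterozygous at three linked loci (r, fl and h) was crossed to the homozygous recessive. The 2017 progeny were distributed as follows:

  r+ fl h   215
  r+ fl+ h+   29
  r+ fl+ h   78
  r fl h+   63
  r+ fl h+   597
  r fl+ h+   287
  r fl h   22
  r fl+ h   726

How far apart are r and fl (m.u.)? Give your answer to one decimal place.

The two most frequent reciprocal classes, r+ fl h+ and r fl+ h, are the parental types, so the F1 was r+ fl h+ / r fl+ h.
The two rarest classes, r+ fl+ h+ and r fl h, are the double crossovers. Comparing them with the parentals, only the fl allele has switched, so fl is the middle locus and the order is h – fl – r.
Crossovers in the fl–r interval produce the single-crossover classes r fl h+ and r+ fl+ h (63 + 78 = 141) plus the double crossovers (51).
RF(fl–r) = (141 + 51) / 2017 = 192/2017 = 0.0952 → 9.5 m.u.

9.5 m.u.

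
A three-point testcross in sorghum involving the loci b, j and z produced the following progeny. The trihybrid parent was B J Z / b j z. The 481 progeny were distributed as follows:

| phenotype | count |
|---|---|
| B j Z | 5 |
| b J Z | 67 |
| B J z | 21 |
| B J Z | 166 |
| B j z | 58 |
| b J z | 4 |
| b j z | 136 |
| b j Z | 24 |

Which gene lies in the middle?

j

The two rarest classes, B j Z and b J z, are the double crossovers. Comparing them with the parentals, only the j allele has switched, so j is the middle locus and the order is z – j – b.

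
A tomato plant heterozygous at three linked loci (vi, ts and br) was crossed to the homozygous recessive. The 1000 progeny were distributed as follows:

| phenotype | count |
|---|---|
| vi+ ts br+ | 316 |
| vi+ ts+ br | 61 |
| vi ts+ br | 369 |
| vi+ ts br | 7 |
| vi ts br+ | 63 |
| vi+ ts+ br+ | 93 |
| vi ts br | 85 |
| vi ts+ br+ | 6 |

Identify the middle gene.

The two most frequent reciprocal classes, vi ts+ br and vi+ ts br+, are the parental types, so the F1 was vi ts+ br / vi+ ts br+.
The two rarest classes, vi ts+ br+ and vi+ ts br, are the double crossovers. Comparing them with the parentals, only the br allele has switched, so br is the middle locus and the order is ts – br – vi.

br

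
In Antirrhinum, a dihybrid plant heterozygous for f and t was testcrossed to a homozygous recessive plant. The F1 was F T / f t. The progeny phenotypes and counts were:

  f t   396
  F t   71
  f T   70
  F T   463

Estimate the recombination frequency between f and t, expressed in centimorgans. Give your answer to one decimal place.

14.1 centimorgans

The recombinant classes are F t and f T: 71 + 70 = 141.
Recombination frequency = 141/1000 = 0.1410 ≈ 14.1%, i.e. 14.1 centimorgans.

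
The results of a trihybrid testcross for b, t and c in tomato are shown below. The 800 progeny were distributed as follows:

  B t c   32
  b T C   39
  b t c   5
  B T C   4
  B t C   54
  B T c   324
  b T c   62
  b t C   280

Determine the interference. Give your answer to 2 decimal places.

The two most frequent reciprocal classes, B T c and b t C, are the parental types, so the F1 was B T c / b t C.
The two rarest classes, B T C and b t c, are the double crossovers. Comparing them with the parentals, only the c allele has switched, so c is the middle locus and the order is b – c – t.
b–c: (116 + 9)/800 = 0.1562; c–t: (71 + 9)/800 = 0.1000.
Expected DCO frequency = 0.1562 × 0.1000 ≈ 0.01562; observed = 9/800 ≈ 0.01125.
Coefficient of coincidence = 0.01125/0.01562 ≈ 0.72; interference = 1 − 0.72 = 0.28.

0.28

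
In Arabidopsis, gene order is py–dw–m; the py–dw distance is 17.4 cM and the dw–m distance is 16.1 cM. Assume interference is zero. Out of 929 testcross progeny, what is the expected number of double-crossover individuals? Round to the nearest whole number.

26

Map distances give recombination frequencies of 0.174 and 0.161 for the two intervals.
With no interference, expected double-crossover frequency = 0.174 × 0.161 = 0.02801.
Expected number = 0.02801 × 929 = 26.03 ≈ 26.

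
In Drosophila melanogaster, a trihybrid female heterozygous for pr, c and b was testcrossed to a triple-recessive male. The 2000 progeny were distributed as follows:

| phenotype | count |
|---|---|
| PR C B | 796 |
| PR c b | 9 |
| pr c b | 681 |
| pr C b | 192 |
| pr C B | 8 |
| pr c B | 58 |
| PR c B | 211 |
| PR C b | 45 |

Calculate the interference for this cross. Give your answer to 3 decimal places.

The two most frequent reciprocal classes, pr c b and PR C B, are the parental types, so the F1 was pr c b / PR C B.
The two rarest classes, PR c b and pr C B, are the double crossovers. Comparing them with the parentals, only the pr allele has switched, so pr is the middle locus and the order is b – pr – c.
b–pr: (103 + 17)/2000 = 0.0600; pr–c: (403 + 17)/2000 = 0.2100.
Expected DCO frequency = 0.0600 × 0.2100 ≈ 0.01260; observed = 17/2000 ≈ 0.00850.
Coefficient of coincidence = 0.00850/0.01260 ≈ 0.675; interference = 1 − 0.675 = 0.325.

0.325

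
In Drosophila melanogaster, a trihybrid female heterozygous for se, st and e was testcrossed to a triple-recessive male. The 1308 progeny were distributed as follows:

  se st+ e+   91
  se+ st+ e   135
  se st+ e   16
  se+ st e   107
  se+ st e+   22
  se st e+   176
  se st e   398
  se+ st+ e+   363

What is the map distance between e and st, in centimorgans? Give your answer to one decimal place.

26.7 centimorgans

The two most frequent reciprocal classes, se st e and se+ st+ e+, are the parental types, so the F1 was se st e / se+ st+ e+.
The two rarest classes, se st+ e and se+ st e+, are the double crossovers. Comparing them with the parentals, only the st allele has switched, so st is the middle locus and the order is e – st – se.
Crossovers in the e–st interval produce the single-crossover classes se st e+ and se+ st+ e (176 + 135 = 311) plus the double crossovers (38).
RF(e–st) = (311 + 38) / 1308 = 349/1308 = 0.2668 → 26.7 centimorgans.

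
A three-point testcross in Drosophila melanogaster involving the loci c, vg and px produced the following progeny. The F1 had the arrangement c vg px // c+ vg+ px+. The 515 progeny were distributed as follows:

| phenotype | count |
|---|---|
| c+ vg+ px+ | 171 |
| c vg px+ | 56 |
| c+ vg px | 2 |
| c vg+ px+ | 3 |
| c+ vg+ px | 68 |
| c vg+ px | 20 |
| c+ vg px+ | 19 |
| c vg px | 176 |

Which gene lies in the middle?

c

The two rarest classes, c+ vg px and c vg+ px+, are the double crossovers. Comparing them with the parentals, only the c allele has switched, so c is the middle locus and the order is px – c – vg.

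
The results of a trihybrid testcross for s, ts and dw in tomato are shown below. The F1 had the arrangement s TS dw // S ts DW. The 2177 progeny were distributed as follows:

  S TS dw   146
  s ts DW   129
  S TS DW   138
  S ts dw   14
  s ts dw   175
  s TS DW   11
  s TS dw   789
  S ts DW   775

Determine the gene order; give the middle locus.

The two rarest classes, s TS DW and S ts dw, are the double crossovers. Comparing them with the parentals, only the dw allele has switched, so dw is the middle locus and the order is ts – dw – s.

dw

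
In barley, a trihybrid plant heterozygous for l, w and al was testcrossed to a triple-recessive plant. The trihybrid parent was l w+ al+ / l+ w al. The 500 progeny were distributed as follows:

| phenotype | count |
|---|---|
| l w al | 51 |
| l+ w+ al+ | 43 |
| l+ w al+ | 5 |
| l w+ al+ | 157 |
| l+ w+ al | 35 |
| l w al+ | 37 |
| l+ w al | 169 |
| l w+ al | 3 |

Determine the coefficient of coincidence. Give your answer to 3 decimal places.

0.490

The two rarest classes, l w+ al and l+ w al+, are the double crossovers. Comparing them with the parentals, only the al allele has switched, so al is the middle locus and the order is l – al – w.
l–al: (94 + 8)/500 = 0.2040; al–w: (72 + 8)/500 = 0.1600.
Expected DCO frequency = 0.2040 × 0.1600 ≈ 0.03264; observed = 8/500 ≈ 0.01600.
Coefficient of coincidence = 0.01600/0.03264 ≈ 0.490.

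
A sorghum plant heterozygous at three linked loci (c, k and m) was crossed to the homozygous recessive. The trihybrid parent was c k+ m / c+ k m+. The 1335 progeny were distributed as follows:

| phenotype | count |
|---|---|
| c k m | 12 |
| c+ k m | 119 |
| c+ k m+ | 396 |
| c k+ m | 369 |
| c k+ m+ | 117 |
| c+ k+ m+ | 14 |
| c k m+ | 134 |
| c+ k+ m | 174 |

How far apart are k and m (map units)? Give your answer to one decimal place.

19.6 map units

The two rarest classes, c k m and c+ k+ m+, are the double crossovers. Comparing them with the parentals, only the k allele has switched, so k is the middle locus and the order is c – k – m.
Crossovers in the k–m interval produce the single-crossover classes c k+ m+ and c+ k m (117 + 119 = 236) plus the double crossovers (26).
RF(k–m) = (236 + 26) / 1335 = 262/1335 = 0.1963 → 19.6 map units.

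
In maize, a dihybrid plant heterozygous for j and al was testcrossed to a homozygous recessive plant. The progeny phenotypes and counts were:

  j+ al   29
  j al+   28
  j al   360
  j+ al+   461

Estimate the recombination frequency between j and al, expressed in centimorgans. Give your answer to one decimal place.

6.5 centimorgans

The two most frequent classes, j+ al+ (461) and j al (360), are the parental types, so the F1 was j+ al+ / j al.
The recombinant classes are j+ al and j al+: 29 + 28 = 57.
Recombination frequency = 57/878 = 0.0649 ≈ 6.5%, i.e. 6.5 centimorgans.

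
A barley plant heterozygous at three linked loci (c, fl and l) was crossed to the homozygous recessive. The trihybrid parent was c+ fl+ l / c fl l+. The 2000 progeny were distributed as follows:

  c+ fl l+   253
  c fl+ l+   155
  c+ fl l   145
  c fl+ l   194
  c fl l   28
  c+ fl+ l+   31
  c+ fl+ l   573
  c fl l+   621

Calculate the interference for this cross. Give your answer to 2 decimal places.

The two rarest classes, c+ fl+ l+ and c fl l, are the double crossovers. Comparing them with the parentals, only the l allele has switched, so l is the middle locus and the order is c – l – fl.
c–l: (447 + 59)/2000 = 0.2530; l–fl: (300 + 59)/2000 = 0.1795.
Expected DCO frequency = 0.2530 × 0.1795 ≈ 0.04541; observed = 59/2000 ≈ 0.02950.
Coefficient of coincidence = 0.02950/0.04541 ≈ 0.65; interference = 1 − 0.65 = 0.35.

0.35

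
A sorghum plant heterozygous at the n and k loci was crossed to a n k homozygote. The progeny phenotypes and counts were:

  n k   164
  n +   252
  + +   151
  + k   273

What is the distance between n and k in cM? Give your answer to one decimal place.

37.5 cM

The two most frequent classes, + k (273) and n + (252), are the parental types, so the F1 was + k / n +.
The recombinant classes are + + and n k: 151 + 164 = 315.
Recombination frequency = 315/840 = 0.3750 ≈ 37.5%, i.e. 37.5 cM.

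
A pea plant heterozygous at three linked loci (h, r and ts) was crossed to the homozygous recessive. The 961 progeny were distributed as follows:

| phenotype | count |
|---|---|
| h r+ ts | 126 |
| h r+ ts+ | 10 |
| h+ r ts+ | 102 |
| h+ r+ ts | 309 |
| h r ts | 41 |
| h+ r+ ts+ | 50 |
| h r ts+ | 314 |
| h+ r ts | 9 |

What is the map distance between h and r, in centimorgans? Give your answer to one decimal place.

The two most frequent reciprocal classes, h+ r+ ts and h r ts+, are the parental types, so the F1 was h+ r+ ts / h r ts+.
The two rarest classes, h+ r ts and h r+ ts+, are the double crossovers. Comparing them with the parentals, only the r allele has switched, so r is the middle locus and the order is h – r – ts.
Crossovers in the h–r interval produce the single-crossover classes h r+ ts and h+ r ts+ (126 + 102 = 228) plus the double crossovers (19).
RF(h–r) = (228 + 19) / 961 = 247/961 = 0.2570 → 25.7 centimorgans.

25.7 centimorgans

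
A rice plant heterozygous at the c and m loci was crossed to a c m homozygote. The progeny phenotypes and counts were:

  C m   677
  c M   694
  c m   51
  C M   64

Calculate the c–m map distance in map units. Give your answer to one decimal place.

7.7 map units

The two most frequent classes, C m (677) and c M (694), are the parental types, so the F1 was C m / c M.
The recombinant classes are C M and c m: 64 + 51 = 115.
Recombination frequency = 115/1486 = 0.0774 ≈ 7.7%, i.e. 7.7 map units.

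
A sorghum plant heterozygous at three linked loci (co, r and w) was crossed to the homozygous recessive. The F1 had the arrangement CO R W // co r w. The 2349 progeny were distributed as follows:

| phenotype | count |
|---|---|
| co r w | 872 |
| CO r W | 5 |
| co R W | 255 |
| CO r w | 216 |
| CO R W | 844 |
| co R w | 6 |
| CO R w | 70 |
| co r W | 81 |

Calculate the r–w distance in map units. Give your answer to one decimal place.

6.9 map units

The two rarest classes, CO r W and co R w, are the double crossovers. Comparing them with the parentals, only the r allele has switched, so r is the middle locus and the order is co – r – w.
Crossovers in the r–w interval produce the single-crossover classes CO R w and co r W (70 + 81 = 151) plus the double crossovers (11).
RF(r–w) = (151 + 11) / 2349 = 162/2349 = 0.0690 → 6.9 map units.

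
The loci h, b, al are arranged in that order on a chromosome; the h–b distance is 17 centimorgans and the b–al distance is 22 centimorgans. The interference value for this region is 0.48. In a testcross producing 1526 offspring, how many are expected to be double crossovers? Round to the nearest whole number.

Map distances give recombination frequencies of 0.170 and 0.220 for the two intervals.
With interference 0.48 (so coincidence = 0.52), expected double-crossover frequency = 0.170 × 0.220 × 0.52 = 0.01945.
Expected number = 0.01945 × 1526 = 29.68 ≈ 30.

30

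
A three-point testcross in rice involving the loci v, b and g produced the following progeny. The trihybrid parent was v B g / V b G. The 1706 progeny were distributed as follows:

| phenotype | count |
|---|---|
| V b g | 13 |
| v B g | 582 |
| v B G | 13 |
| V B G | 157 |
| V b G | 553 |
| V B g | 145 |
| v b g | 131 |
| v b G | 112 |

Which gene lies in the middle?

g

The two rarest classes, v B G and V b g, are the double crossovers. Comparing them with the parentals, only the g allele has switched, so g is the middle locus and the order is v – g – b.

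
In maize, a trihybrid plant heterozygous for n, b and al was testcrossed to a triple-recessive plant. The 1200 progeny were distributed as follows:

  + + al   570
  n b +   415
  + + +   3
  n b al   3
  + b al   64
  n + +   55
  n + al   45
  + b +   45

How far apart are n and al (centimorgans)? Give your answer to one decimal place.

The two most frequent reciprocal classes, + + al and n b +, are the parental types, so the F1 was + + al / n b +.
The two rarest classes, + + + and n b al, are the double crossovers. Comparing them with the parentals, only the al allele has switched, so al is the middle locus and the order is n – al – b.
Crossovers in the n–al interval produce the single-crossover classes n + al and + b + (45 + 45 = 90) plus the double crossovers (6).
RF(n–al) = (90 + 6) / 1200 = 96/1200 = 0.0800 → 8.0 centimorgans.

8.0 centimorgans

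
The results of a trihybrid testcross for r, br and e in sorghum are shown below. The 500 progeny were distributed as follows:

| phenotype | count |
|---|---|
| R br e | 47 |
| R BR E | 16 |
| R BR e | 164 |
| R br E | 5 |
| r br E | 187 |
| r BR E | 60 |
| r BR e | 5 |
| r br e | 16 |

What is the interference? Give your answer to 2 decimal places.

-0.02

The two most frequent reciprocal classes, R BR e and r br E, are the parental types, so the F1 was R BR e / r br E.
The two rarest classes, r BR e and R br E, are the double crossovers. Comparing them with the parentals, only the r allele has switched, so r is the middle locus and the order is br – r – e.
br–r: (107 + 10)/500 = 0.2340; r–e: (32 + 10)/500 = 0.0840.
Expected DCO frequency = 0.2340 × 0.0840 ≈ 0.01966; observed = 10/500 ≈ 0.02000.
Coefficient of coincidence = 0.02000/0.01966 ≈ 1.02; interference = 1 − 1.02 = -0.02.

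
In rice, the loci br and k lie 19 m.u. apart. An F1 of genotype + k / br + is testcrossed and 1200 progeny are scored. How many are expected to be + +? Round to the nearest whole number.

114

A map distance of 19 m.u. corresponds to a recombination frequency of 0.190.
The F1 is + k / br +, so + + is a recombinant gamete class with expected frequency r/2 = 0.190/2 = 0.0950.
Expected number = 0.0950 × 1200 = 114.00 ≈ 114.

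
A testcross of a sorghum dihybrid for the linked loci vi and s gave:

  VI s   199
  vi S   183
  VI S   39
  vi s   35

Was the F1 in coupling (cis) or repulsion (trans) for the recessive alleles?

The two most frequent classes are VI s (199) and vi S (183); these are the parental (non-recombinant) types.
So the F1 carried VI s on one chromosome and vi S on the other — the recessive alleles are on opposite chromosomes (trans / repulsion).

trans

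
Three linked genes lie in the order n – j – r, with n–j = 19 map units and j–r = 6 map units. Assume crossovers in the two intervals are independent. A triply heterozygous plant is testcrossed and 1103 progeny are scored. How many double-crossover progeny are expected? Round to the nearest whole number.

13

Map distances give recombination frequencies of 0.190 and 0.060 for the two intervals.
With no interference, expected double-crossover frequency = 0.190 × 0.060 = 0.01140.
Expected number = 0.01140 × 1103 = 12.57 ≈ 13.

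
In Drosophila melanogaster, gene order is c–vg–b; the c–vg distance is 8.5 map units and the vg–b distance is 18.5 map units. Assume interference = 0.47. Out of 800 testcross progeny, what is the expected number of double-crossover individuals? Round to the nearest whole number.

7

Map distances give recombination frequencies of 0.085 and 0.185 for the two intervals.
With interference 0.47 (so coincidence = 0.53), expected double-crossover frequency = 0.085 × 0.185 × 0.53 = 0.00833.
Expected number = 0.00833 × 800 = 6.67 ≈ 7.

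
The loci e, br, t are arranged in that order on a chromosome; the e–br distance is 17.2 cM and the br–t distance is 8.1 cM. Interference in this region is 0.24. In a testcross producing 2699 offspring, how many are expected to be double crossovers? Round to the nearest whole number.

29

Map distances give recombination frequencies of 0.172 and 0.081 for the two intervals.
With interference 0.24 (so coincidence = 0.76), expected double-crossover frequency = 0.172 × 0.081 × 0.76 = 0.01059.
Expected number = 0.01059 × 2699 = 28.58 ≈ 29.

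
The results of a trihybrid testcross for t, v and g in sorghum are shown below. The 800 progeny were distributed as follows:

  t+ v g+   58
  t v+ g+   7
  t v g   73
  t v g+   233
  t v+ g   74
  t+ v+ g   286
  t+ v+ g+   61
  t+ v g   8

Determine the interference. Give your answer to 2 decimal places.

The two most frequent reciprocal classes, t v g+ and t+ v+ g, are the parental types, so the F1 was t v g+ / t+ v+ g.
The two rarest classes, t v+ g+ and t+ v g, are the double crossovers. Comparing them with the parentals, only the v allele has switched, so v is the middle locus and the order is t – v – g.
t–v: (132 + 15)/800 = 0.1837; v–g: (134 + 15)/800 = 0.1862.
Expected DCO frequency = 0.1837 × 0.1862 ≈ 0.03420; observed = 15/800 ≈ 0.01875.
Coefficient of coincidence = 0.01875/0.03420 ≈ 0.55; interference = 1 − 0.55 = 0.45.

0.45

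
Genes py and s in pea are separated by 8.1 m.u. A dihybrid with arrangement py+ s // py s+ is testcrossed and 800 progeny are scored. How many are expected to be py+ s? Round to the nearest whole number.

A map distance of 8.1 m.u. corresponds to a recombination frequency of 0.081.
The F1 is py+ s / py s+, so py+ s is a parental gamete class with expected frequency (1 − r)/2 = 0.919/2 = 0.4595.
Expected number = 0.4595 × 800 = 367.60 ≈ 368.

368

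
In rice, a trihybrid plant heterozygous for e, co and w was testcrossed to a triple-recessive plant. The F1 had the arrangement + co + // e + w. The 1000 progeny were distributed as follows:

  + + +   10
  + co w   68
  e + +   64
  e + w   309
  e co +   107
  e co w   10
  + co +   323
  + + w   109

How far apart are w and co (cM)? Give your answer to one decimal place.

15.2 cM

The two rarest classes, + + + and e co w, are the double crossovers. Comparing them with the parentals, only the co allele has switched, so co is the middle locus and the order is e – co – w.
Crossovers in the co–w interval produce the single-crossover classes + co w and e + + (68 + 64 = 132) plus the double crossovers (20).
RF(co–w) = (132 + 20) / 1000 = 152/1000 = 0.1520 → 15.2 cM.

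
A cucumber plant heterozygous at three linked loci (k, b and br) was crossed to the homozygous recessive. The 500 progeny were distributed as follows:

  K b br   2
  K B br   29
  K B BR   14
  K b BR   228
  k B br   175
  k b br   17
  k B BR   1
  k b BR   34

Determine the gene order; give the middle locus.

br

The two most frequent reciprocal classes, K b BR and k B br, are the parental types, so the F1 was K b BR / k B br.
The two rarest classes, K b br and k B BR, are the double crossovers. Comparing them with the parentals, only the br allele has switched, so br is the middle locus and the order is k – br – b.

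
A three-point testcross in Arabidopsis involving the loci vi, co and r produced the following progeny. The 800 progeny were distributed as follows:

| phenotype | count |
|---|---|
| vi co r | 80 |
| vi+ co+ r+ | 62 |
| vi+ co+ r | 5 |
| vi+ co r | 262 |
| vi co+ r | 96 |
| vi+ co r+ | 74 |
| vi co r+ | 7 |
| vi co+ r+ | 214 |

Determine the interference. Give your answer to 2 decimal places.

0.66

The two most frequent reciprocal classes, vi+ co r and vi co+ r+, are the parental types, so the F1 was vi+ co r / vi co+ r+.
The two rarest classes, vi+ co+ r and vi co r+, are the double crossovers. Comparing them with the parentals, only the co allele has switched, so co is the middle locus and the order is vi – co – r.
vi–co: (142 + 12)/800 = 0.1925; co–r: (170 + 12)/800 = 0.2275.
Expected DCO frequency = 0.1925 × 0.2275 ≈ 0.04379; observed = 12/800 ≈ 0.01500.
Coefficient of coincidence = 0.01500/0.04379 ≈ 0.34; interference = 1 − 0.34 = 0.66.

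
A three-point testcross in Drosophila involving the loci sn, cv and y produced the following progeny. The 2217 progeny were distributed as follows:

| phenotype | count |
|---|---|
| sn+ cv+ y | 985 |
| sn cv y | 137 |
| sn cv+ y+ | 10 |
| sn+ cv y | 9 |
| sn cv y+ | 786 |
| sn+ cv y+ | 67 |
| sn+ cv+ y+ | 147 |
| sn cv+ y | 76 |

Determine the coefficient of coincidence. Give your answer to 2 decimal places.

0.86

The two most frequent reciprocal classes, sn+ cv+ y and sn cv y+, are the parental types, so the F1 was sn+ cv+ y / sn cv y+.
The two rarest classes, sn+ cv y and sn cv+ y+, are the double crossovers. Comparing them with the parentals, only the cv allele has switched, so cv is the middle locus and the order is sn – cv – y.
sn–cv: (143 + 19)/2217 = 0.0731; cv–y: (284 + 19)/2217 = 0.1367.
Expected DCO frequency = 0.0731 × 0.1367 ≈ 0.00999; observed = 19/2217 ≈ 0.00857.
Coefficient of coincidence = 0.00857/0.00999 ≈ 0.86.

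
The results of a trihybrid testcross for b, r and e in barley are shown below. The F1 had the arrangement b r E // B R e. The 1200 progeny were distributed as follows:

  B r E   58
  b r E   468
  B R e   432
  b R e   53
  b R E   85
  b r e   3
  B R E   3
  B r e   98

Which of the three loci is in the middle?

e

The two rarest classes, b r e and B R E, are the double crossovers. Comparing them with the parentals, only the e allele has switched, so e is the middle locus and the order is r – e – b.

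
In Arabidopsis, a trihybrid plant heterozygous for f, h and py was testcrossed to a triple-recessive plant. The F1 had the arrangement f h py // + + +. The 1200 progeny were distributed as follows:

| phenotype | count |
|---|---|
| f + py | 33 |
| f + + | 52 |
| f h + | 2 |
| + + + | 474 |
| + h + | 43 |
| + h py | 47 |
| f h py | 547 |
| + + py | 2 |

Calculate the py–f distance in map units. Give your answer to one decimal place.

8.6 map units

The two rarest classes, f h + and + + py, are the double crossovers. Comparing them with the parentals, only the py allele has switched, so py is the middle locus and the order is f – py – h.
Crossovers in the f–py interval produce the single-crossover classes + h py and f + + (47 + 52 = 99) plus the double crossovers (4).
RF(f–py) = (99 + 4) / 1200 = 103/1200 = 0.0858 → 8.6 map units.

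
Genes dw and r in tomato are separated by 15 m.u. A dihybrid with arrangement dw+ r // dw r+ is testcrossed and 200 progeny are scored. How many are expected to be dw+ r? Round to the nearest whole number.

85

A map distance of 15 m.u. corresponds to a recombination frequency of 0.150.
The F1 is dw+ r / dw r+, so dw+ r is a parental gamete class with expected frequency (1 − r)/2 = 0.850/2 = 0.4250.
Expected number = 0.4250 × 200 = 85.00 ≈ 85.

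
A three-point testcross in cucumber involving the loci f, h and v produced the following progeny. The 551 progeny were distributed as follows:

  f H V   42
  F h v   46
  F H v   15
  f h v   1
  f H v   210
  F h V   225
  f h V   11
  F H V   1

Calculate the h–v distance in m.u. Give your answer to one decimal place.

16.3 m.u.

The two most frequent reciprocal classes, f H v and F h V, are the parental types, so the F1 was f H v / F h V.
The two rarest classes, f h v and F H V, are the double crossovers. Comparing them with the parentals, only the h allele has switched, so h is the middle locus and the order is f – h – v.
Crossovers in the h–v interval produce the single-crossover classes f H V and F h v (42 + 46 = 88) plus the double crossovers (2).
RF(h–v) = (88 + 2) / 551 = 90/551 = 0.1633 → 16.3 m.u.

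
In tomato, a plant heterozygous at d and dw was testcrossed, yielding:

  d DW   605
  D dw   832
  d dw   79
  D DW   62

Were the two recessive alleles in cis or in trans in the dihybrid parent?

The two most frequent classes are D dw (832) and d DW (605); these are the parental (non-recombinant) types.
So the F1 carried D dw on one chromosome and d DW on the other — the recessive alleles are on opposite chromosomes (trans / repulsion).

trans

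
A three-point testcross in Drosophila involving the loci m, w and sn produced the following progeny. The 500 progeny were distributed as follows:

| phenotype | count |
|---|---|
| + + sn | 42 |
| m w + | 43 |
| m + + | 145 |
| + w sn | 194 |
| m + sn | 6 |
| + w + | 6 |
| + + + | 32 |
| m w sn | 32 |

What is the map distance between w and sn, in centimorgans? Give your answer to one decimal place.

The two most frequent reciprocal classes, + w sn and m + +, are the parental types, so the F1 was + w sn / m + +.
The two rarest classes, + w + and m + sn, are the double crossovers. Comparing them with the parentals, only the sn allele has switched, so sn is the middle locus and the order is w – sn – m.
Crossovers in the w–sn interval produce the single-crossover classes + + sn and m w + (42 + 43 = 85) plus the double crossovers (12).
RF(w–sn) = (85 + 12) / 500 = 97/500 = 0.1940 → 19.4 centimorgans.

19.4 centimorgans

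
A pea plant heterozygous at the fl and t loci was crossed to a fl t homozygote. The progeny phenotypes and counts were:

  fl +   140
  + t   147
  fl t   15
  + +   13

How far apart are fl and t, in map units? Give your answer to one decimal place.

8.9 map units

The two most frequent classes, + t (147) and fl + (140), are the parental types, so the F1 was + t / fl +.
The recombinant classes are + + and fl t: 13 + 15 = 28.
Recombination frequency = 28/315 = 0.0889 ≈ 8.9%, i.e. 8.9 map units.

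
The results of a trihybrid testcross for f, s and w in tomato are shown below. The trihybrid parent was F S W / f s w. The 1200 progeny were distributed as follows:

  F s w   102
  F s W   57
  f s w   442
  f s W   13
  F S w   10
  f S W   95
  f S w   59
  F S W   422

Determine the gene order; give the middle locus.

w

The two rarest classes, F S w and f s W, are the double crossovers. Comparing them with the parentals, only the w allele has switched, so w is the middle locus and the order is s – w – f.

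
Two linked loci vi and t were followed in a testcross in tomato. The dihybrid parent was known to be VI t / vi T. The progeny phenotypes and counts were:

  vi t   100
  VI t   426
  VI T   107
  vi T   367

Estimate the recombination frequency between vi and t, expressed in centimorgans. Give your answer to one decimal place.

20.7 centimorgans

The recombinant classes are VI T and vi t: 107 + 100 = 207.
Recombination frequency = 207/1000 = 0.2070 ≈ 20.7%, i.e. 20.7 centimorgans.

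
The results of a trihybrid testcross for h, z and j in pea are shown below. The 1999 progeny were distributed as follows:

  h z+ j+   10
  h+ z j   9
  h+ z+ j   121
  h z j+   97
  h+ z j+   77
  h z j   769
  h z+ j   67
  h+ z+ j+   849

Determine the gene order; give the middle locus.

The two most frequent reciprocal classes, h+ z+ j+ and h z j, are the parental types, so the F1 was h+ z+ j+ / h z j.
The two rarest classes, h z+ j+ and h+ z j, are the double crossovers. Comparing them with the parentals, only the h allele has switched, so h is the middle locus and the order is z – h – j.

h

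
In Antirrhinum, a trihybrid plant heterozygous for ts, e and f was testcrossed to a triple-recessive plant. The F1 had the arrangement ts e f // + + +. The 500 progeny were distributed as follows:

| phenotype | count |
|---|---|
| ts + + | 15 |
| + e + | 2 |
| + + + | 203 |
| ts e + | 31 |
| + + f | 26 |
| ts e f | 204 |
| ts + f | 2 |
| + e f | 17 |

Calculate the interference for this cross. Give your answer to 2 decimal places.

0.09

The two rarest classes, ts + f and + e +, are the double crossovers. Comparing them with the parentals, only the e allele has switched, so e is the middle locus and the order is f – e – ts.
f–e: (57 + 4)/500 = 0.1220; e–ts: (32 + 4)/500 = 0.0720.
Expected DCO frequency = 0.1220 × 0.0720 ≈ 0.00878; observed = 4/500 ≈ 0.00800.
Coefficient of coincidence = 0.00800/0.00878 ≈ 0.91; interference = 1 − 0.91 = 0.09.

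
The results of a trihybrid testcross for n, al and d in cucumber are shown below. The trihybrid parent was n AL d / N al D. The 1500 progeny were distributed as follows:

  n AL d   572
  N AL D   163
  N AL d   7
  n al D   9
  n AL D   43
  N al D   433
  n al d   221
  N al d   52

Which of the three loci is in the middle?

n

The two rarest classes, N AL d and n al D, are the double crossovers. Comparing them with the parentals, only the n allele has switched, so n is the middle locus and the order is al – n – d.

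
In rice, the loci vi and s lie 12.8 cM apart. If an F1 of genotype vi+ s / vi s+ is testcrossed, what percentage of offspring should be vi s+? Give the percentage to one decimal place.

43.6%

A map distance of 12.8 cM corresponds to a recombination frequency of 0.128.
The F1 is vi+ s / vi s+, so vi s+ is a parental gamete class with expected frequency (1 − r)/2 = 0.872/2 = 0.4360.
That is 0.4360 = 43.6% of the progeny.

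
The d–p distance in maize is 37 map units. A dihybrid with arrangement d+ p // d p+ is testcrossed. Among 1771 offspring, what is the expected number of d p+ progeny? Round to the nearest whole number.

A map distance of 37 map units corresponds to a recombination frequency of 0.370.
The F1 is d+ p / d p+, so d p+ is a parental gamete class with expected frequency (1 − r)/2 = 0.630/2 = 0.3150.
Expected number = 0.3150 × 1771 = 557.87 ≈ 558.

558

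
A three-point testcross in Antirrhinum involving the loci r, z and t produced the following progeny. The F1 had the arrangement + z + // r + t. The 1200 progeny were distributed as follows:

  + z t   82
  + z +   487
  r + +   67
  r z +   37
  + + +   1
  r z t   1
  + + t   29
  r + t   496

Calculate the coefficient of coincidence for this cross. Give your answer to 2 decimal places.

The two rarest classes, + + + and r z t, are the double crossovers. Comparing them with the parentals, only the z allele has switched, so z is the middle locus and the order is t – z – r.
t–z: (149 + 2)/1200 = 0.1258; z–r: (66 + 2)/1200 = 0.0567.
Expected DCO frequency = 0.1258 × 0.0567 ≈ 0.00713; observed = 2/1200 ≈ 0.00167.
Coefficient of coincidence = 0.00167/0.00713 ≈ 0.23.

0.23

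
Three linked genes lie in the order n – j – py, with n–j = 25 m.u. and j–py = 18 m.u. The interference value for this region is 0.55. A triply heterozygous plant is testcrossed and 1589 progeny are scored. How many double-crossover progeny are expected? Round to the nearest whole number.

32

Map distances give recombination frequencies of 0.250 and 0.180 for the two intervals.
With interference 0.55 (so coincidence = 0.45), expected double-crossover frequency = 0.250 × 0.180 × 0.45 = 0.02025.
Expected number = 0.02025 × 1589 = 32.18 ≈ 32.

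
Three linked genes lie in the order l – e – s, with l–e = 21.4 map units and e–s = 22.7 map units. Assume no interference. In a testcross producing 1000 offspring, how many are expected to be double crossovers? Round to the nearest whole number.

Map distances give recombination frequencies of 0.214 and 0.227 for the two intervals.
With no interference, expected double-crossover frequency = 0.214 × 0.227 = 0.04858.
Expected number = 0.04858 × 1000 = 48.58 ≈ 49.

49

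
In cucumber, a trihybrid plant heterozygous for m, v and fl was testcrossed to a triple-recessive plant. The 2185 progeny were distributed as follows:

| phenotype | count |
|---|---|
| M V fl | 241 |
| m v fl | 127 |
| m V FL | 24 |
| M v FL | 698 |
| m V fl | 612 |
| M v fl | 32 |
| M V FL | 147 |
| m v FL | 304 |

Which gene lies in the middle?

The two most frequent reciprocal classes, M v FL and m V fl, are the parental types, so the F1 was M v FL / m V fl.
The two rarest classes, M v fl and m V FL, are the double crossovers. Comparing them with the parentals, only the fl allele has switched, so fl is the middle locus and the order is m – fl – v.

fl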